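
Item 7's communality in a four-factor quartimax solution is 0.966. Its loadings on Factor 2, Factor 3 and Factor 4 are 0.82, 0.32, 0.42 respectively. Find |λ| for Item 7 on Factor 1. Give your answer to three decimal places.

0.122

Under orthogonal rotation h² = Σλ², so λ_Factor 1² = h² − (0.9512) = 0.966 − 0.9512 = 0.0148.
|λ| = √0.0148 = 0.1217.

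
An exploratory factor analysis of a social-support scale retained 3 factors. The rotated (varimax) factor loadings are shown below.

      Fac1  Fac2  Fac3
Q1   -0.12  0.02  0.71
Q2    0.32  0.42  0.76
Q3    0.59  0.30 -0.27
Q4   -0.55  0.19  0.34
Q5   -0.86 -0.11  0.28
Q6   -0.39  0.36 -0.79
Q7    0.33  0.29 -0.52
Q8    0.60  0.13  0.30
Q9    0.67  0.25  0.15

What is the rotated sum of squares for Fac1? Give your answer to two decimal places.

2.58

SS loadings for Fac1 = (-0.12)² + 0.32² + 0.59² + (-0.55)² + (-0.86)² + (-0.39)² + 0.33² + 0.60² + 0.67² = 0.0144 + 0.1024 + 0.3481 + 0.3025 + 0.7396 + 0.1521 + 0.1089 + 0.3600 + 0.4489 = 2.5769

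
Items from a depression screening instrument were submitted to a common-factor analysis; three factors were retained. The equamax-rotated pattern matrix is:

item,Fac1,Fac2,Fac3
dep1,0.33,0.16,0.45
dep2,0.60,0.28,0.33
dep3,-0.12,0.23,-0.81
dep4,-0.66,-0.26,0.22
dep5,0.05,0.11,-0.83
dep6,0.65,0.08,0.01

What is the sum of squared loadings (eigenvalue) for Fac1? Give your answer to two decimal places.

SS loadings for Fac1 = 0.33² + 0.60² + (-0.12)² + (-0.66)² + 0.05² + 0.65² = 0.1089 + 0.3600 + 0.0144 + 0.4356 + 0.0025 + 0.4225 = 1.3439

1.34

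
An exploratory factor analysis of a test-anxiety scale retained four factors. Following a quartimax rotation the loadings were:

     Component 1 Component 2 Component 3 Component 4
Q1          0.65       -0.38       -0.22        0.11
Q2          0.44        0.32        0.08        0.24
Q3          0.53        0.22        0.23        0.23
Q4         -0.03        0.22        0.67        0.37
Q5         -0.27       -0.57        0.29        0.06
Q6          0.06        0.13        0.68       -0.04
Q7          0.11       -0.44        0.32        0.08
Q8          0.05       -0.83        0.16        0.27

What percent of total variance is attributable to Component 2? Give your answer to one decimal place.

SS loadings for Component 2 = (-0.38)² + 0.32² + 0.22² + 0.22² + (-0.57)² + 0.13² + (-0.44)² + (-0.83)² = 1.5679
With 8 standardized items, total variance = 8. Proportion = 1.5679/8 = 0.1960 → 19.60%.

19.6%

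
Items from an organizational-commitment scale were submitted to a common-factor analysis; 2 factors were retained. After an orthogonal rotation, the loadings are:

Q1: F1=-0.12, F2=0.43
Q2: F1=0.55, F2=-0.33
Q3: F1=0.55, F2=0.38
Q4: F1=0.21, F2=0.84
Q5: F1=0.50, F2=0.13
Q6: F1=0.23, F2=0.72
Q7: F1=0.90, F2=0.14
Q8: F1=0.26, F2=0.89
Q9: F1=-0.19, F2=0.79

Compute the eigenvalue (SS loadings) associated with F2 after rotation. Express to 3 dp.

3.115

SS loadings for F2 = 0.43² + (-0.33)² + 0.38² + 0.84² + 0.13² + 0.72² + 0.14² + 0.89² + 0.79² = 0.1849 + 0.1089 + 0.1444 + 0.7056 + 0.0169 + 0.5184 + 0.0196 + 0.7921 + 0.6241 = 3.1149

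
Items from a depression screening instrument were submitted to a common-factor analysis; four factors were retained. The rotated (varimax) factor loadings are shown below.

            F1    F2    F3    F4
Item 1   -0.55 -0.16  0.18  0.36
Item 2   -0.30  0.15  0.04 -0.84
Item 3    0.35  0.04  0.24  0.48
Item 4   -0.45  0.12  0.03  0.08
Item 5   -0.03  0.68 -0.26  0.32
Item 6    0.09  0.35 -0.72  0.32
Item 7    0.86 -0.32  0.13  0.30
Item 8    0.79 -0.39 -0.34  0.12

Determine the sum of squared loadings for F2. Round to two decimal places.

SS loadings for F2 = (-0.16)² + 0.15² + 0.04² + 0.12² + 0.68² + 0.35² + (-0.32)² + (-0.39)² = 0.0256 + 0.0225 + 0.0016 + 0.0144 + 0.4624 + 0.1225 + 0.1024 + 0.1521 = 0.9035

0.90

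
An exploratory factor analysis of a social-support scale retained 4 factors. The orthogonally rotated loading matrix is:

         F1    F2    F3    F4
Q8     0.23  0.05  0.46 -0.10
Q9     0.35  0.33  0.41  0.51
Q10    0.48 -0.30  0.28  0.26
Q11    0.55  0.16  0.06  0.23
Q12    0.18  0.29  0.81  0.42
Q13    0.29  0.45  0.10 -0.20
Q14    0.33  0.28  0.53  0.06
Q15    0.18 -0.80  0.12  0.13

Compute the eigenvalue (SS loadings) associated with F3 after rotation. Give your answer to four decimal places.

1.4231

SS loadings for F3 = 0.46² + 0.41² + 0.28² + 0.06² + 0.81² + 0.10² + 0.53² + 0.12² = 0.2116 + 0.1681 + 0.0784 + 0.0036 + 0.6561 + 0.0100 + 0.2809 + 0.0144 = 1.4231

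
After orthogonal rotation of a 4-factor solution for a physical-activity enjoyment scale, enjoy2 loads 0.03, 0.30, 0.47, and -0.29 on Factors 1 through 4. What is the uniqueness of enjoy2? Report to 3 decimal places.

0.604

h² = 0.03² + 0.30² + 0.47² + (-0.29)² = 0.0009 + 0.0900 + 0.2209 + 0.0841 = 0.3959
Uniqueness u² = 1 − h² = 1 − 0.3959 = 0.6041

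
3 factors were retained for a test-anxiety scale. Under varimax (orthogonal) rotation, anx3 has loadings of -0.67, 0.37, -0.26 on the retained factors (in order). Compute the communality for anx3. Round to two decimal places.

h² = (-0.67)² + 0.37² + (-0.26)² = 0.4489 + 0.1369 + 0.0676 = 0.6534

0.65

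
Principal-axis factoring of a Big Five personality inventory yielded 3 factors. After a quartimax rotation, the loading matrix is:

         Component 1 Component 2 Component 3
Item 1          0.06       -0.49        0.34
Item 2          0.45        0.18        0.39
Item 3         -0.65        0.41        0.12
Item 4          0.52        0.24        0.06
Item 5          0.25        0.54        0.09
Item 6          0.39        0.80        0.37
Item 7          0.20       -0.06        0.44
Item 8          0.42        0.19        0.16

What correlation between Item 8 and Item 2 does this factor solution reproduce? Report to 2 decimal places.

0.29

r̂ = Σ λ_i·λ_j across factors = (0.42)(0.45) + (0.19)(0.18) + (0.16)(0.39)
  = +0.1890 +0.0342 +0.0624 = 0.2856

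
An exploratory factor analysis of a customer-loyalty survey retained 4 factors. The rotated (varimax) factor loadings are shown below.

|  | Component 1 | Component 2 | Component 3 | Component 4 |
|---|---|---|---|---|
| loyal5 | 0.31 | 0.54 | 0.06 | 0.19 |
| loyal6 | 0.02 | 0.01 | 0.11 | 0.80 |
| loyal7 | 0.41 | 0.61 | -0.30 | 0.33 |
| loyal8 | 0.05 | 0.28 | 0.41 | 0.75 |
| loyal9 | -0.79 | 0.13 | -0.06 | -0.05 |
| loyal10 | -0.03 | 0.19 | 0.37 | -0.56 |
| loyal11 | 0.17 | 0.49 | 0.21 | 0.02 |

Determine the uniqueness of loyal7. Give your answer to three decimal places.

h² = 0.41² + 0.61² + (-0.30)² + 0.33² = 0.1681 + 0.3721 + 0.0900 + 0.1089 = 0.7391
Uniqueness u² = 1 − h² = 1 − 0.7391 = 0.2609

0.261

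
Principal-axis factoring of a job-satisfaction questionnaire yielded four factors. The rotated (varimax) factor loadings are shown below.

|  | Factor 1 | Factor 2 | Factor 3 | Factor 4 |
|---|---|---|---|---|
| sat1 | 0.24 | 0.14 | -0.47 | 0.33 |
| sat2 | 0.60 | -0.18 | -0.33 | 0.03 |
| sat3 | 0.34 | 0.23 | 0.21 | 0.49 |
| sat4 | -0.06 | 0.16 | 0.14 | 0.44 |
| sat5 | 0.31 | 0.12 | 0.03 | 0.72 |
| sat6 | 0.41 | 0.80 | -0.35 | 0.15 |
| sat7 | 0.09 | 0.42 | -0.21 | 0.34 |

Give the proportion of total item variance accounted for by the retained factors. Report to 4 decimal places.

0.5045

Communalities: 0.4070, 0.5022, 0.4527, 0.2424, 0.6298, 0.9531, 0.3442; Σh² = 3.5314.
Total variance with 7 standardized items is 7, so the solution explains 3.5314/7 = 0.5045.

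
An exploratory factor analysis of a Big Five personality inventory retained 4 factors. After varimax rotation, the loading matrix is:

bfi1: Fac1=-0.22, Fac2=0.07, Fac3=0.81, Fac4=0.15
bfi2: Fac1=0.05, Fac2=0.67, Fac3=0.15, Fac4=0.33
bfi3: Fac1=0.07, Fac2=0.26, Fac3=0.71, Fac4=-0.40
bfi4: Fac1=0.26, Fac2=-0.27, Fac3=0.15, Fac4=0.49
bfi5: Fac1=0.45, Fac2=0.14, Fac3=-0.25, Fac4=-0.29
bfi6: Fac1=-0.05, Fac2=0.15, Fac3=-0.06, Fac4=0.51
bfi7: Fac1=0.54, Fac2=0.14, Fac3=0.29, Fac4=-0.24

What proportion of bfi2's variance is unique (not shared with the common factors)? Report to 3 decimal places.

h² = 0.05² + 0.67² + 0.15² + 0.33² = 0.0025 + 0.4489 + 0.0225 + 0.1089 = 0.5828
Uniqueness u² = 1 − h² = 1 − 0.5828 = 0.4172

0.417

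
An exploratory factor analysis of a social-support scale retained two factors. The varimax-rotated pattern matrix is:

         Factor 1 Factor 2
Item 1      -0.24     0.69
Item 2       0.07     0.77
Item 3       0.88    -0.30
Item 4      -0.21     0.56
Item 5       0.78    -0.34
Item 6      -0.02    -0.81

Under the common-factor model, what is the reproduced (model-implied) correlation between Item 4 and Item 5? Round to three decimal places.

-0.354

r̂ = Σ λ_i·λ_j across factors = (-0.21)(0.78) + (0.56)(-0.34)
  = -0.1638 -0.1904 = -0.3542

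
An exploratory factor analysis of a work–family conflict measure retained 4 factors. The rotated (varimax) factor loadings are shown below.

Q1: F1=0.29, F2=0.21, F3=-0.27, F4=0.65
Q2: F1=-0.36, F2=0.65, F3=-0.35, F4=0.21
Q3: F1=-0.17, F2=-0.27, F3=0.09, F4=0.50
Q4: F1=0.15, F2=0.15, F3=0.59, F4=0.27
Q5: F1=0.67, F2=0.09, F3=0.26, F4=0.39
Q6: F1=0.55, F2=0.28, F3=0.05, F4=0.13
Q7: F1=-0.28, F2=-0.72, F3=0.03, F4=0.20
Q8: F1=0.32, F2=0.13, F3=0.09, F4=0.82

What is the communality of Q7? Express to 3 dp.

h² = (-0.28)² + (-0.72)² + 0.03² + 0.20² = 0.0784 + 0.5184 + 0.0009 + 0.0400 = 0.6377

0.638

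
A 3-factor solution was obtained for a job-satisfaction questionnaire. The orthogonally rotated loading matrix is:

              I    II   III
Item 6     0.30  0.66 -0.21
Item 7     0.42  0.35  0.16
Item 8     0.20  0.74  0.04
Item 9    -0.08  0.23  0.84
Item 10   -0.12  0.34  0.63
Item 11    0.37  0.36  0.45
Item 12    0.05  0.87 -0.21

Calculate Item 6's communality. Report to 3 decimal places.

h² = 0.30² + 0.66² + (-0.21)² = 0.0900 + 0.4356 + 0.0441 = 0.5697

0.570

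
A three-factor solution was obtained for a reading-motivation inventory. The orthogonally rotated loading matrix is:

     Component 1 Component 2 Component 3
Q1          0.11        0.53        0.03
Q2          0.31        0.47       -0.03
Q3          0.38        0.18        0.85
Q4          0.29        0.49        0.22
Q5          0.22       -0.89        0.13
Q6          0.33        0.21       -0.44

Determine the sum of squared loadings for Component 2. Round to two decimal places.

SS loadings for Component 2 = 0.53² + 0.47² + 0.18² + 0.49² + (-0.89)² + 0.21² = 0.2809 + 0.2209 + 0.0324 + 0.2401 + 0.7921 + 0.0441 = 1.6105

1.61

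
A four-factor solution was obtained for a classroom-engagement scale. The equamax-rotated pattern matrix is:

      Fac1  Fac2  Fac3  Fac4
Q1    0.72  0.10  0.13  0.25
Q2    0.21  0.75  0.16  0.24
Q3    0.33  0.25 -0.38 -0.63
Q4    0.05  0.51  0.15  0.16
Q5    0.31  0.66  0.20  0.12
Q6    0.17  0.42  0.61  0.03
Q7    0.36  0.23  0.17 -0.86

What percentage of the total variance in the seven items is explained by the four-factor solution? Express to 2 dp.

63.38%

SS loadings by factor: 0.9285, 1.5600, 0.6504, 1.2975; total = 4.4364.
Total variance with 7 standardized items is 7, so the solution explains 4.4364/7 = 0.6338 = 63.38%.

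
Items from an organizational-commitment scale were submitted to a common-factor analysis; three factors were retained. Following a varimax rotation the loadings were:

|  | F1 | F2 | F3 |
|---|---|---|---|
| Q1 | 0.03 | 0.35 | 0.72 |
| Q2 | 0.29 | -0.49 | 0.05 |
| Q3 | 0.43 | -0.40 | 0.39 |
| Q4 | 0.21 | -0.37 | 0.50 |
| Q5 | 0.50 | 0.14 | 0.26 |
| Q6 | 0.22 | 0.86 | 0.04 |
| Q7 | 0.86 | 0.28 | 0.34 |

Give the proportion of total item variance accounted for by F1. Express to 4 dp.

0.1931

SS loadings for F1 = 0.03² + 0.29² + 0.43² + 0.21² + 0.50² + 0.22² + 0.86² = 1.3520
Proportion of variance = 1.3520 / 7 = 0.1931.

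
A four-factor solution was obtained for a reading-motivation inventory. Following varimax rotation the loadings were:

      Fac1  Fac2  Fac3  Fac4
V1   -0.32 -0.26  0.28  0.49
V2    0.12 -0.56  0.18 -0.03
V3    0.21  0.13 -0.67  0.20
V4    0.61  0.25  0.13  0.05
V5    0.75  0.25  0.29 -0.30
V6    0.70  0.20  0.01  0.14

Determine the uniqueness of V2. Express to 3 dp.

0.639

h² = 0.12² + (-0.56)² + 0.18² + (-0.03)² = 0.0144 + 0.3136 + 0.0324 + 0.0009 = 0.3613
Uniqueness u² = 1 − h² = 1 − 0.3613 = 0.6387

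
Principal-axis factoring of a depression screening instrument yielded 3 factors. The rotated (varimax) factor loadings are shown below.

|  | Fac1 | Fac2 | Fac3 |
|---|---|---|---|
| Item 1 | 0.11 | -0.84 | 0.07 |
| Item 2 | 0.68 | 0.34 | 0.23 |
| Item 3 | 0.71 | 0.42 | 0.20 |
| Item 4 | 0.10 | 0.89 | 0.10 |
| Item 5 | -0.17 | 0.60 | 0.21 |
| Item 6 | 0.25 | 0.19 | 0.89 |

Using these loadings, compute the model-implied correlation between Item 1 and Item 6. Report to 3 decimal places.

r̂ = Σ λ_i·λ_j across factors = (0.11)(0.25) + (-0.84)(0.19) + (0.07)(0.89)
  = +0.0275 -0.1596 +0.0623 = -0.0698

-0.070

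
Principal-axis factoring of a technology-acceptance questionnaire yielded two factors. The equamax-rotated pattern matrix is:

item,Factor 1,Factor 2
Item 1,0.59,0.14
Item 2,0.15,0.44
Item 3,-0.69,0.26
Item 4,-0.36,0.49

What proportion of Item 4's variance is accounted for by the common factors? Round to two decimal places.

h² = (-0.36)² + 0.49² = 0.1296 + 0.2401 = 0.3697

0.37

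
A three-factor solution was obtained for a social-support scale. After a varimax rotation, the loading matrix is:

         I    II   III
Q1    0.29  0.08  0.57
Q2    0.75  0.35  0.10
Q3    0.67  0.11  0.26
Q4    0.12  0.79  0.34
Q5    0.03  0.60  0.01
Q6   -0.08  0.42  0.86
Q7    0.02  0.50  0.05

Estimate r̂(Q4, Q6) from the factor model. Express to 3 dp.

r̂ = Σ λ_i·λ_j across factors = (0.12)(-0.08) + (0.79)(0.42) + (0.34)(0.86)
  = -0.0096 +0.3318 +0.2924 = 0.6146

0.615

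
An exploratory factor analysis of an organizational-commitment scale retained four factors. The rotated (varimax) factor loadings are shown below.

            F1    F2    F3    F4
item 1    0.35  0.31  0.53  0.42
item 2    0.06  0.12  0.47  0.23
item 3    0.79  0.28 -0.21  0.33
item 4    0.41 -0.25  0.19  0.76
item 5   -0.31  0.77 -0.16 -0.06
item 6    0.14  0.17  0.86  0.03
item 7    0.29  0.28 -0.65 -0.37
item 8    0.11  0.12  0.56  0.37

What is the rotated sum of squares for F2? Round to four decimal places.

0.9660

SS loadings for F2 = 0.31² + 0.12² + 0.28² + (-0.25)² + 0.77² + 0.17² + 0.28² + 0.12² = 0.0961 + 0.0144 + 0.0784 + 0.0625 + 0.5929 + 0.0289 + 0.0784 + 0.0144 = 0.9660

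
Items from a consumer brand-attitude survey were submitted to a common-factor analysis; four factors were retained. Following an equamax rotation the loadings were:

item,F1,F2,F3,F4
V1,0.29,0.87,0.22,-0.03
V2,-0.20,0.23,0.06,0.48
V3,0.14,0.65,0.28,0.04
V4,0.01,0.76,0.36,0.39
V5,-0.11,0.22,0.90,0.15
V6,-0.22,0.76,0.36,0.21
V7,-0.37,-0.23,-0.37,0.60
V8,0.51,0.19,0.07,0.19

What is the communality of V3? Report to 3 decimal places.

h² = 0.14² + 0.65² + 0.28² + 0.04² = 0.0196 + 0.4225 + 0.0784 + 0.0016 = 0.5221

0.522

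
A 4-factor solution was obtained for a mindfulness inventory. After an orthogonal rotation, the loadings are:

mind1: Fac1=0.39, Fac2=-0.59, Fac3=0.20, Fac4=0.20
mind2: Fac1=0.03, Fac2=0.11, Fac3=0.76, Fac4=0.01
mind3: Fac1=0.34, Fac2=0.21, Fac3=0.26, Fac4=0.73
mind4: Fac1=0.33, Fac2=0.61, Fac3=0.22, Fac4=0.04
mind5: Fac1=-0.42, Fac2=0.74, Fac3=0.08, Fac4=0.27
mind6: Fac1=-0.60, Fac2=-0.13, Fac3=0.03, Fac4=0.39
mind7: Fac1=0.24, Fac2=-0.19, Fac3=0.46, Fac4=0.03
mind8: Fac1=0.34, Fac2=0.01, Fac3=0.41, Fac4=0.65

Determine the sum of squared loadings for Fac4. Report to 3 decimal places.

1.223

SS loadings for Fac4 = 0.20² + 0.01² + 0.73² + 0.04² + 0.27² + 0.39² + 0.03² + 0.65² = 0.0400 + 0.0001 + 0.5329 + 0.0016 + 0.0729 + 0.1521 + 0.0009 + 0.4225 = 1.2230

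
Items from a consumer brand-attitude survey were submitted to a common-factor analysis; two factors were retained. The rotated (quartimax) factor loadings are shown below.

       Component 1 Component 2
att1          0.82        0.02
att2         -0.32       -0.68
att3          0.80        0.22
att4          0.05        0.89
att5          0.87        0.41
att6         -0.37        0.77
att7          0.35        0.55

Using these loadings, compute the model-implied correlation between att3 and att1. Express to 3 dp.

r̂ = Σ λ_i·λ_j across factors = (0.80)(0.82) + (0.22)(0.02)
  = +0.6560 +0.0044 = 0.6604

0.660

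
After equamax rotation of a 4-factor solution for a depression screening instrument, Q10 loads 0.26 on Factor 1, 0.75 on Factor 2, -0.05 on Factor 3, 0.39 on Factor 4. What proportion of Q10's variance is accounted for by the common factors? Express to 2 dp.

0.78

h² = 0.26² + 0.75² + (-0.05)² + 0.39² = 0.0676 + 0.5625 + 0.0025 + 0.1521 = 0.7847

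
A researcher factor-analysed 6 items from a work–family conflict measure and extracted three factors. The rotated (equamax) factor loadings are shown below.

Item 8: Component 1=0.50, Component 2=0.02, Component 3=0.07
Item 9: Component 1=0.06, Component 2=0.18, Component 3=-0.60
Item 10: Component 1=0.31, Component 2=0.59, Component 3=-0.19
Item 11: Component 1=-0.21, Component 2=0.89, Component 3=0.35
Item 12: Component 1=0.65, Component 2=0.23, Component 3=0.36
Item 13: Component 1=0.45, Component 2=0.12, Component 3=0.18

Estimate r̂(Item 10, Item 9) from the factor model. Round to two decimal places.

0.24

r̂ = Σ λ_i·λ_j across factors = (0.31)(0.06) + (0.59)(0.18) + (-0.19)(-0.60)
  = +0.0186 +0.1062 +0.1140 = 0.2388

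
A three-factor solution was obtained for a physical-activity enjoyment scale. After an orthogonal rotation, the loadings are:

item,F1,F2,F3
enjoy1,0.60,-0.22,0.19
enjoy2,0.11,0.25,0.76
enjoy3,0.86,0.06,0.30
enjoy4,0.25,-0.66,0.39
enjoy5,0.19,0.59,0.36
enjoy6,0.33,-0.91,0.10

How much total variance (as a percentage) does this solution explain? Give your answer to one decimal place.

67.3%

SS loadings by factor: 1.3192, 1.7263, 0.9954; total = 4.0409.
Total variance with 6 standardized items is 6, so the solution explains 4.0409/6 = 0.6735 = 67.35%.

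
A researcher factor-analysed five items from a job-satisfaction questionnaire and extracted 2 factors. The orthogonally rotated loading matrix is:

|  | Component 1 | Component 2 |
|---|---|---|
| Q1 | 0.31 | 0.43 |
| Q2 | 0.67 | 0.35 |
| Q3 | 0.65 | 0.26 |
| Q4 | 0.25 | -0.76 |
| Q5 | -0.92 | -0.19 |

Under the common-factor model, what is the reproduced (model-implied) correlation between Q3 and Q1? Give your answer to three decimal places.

r̂ = Σ λ_i·λ_j across factors = (0.65)(0.31) + (0.26)(0.43)
  = +0.2015 +0.1118 = 0.3133

0.313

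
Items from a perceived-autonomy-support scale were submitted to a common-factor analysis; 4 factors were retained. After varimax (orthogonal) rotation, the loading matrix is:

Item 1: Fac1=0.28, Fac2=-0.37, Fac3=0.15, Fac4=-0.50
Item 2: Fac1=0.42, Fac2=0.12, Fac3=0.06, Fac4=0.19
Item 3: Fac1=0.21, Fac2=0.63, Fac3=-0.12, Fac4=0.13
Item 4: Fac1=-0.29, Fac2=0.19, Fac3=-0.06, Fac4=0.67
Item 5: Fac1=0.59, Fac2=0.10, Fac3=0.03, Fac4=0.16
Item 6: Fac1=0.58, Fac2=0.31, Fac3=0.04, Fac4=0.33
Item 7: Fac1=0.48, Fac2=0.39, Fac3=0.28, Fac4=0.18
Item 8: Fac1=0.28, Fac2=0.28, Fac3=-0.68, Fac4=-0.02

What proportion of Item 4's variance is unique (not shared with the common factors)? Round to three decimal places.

0.427

h² = (-0.29)² + 0.19² + (-0.06)² + 0.67² = 0.0841 + 0.0361 + 0.0036 + 0.4489 = 0.5727
Uniqueness u² = 1 − h² = 1 − 0.5727 = 0.4273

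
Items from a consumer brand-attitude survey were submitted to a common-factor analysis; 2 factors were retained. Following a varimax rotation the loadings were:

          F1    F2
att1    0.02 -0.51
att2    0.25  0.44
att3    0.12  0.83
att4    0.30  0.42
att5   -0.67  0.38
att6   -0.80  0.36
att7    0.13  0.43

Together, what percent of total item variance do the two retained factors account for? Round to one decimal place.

Communalities: 0.2605, 0.2561, 0.7033, 0.2664, 0.5933, 0.7696, 0.2018; Σh² = 3.0510.
Total variance with 7 standardized items is 7, so the solution explains 3.0510/7 = 0.4359 = 43.59%.

43.6%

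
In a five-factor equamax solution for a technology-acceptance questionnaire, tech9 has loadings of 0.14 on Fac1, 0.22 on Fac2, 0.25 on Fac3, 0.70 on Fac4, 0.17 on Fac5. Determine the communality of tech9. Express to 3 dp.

h² = 0.14² + 0.22² + 0.25² + 0.70² + 0.17² = 0.0196 + 0.0484 + 0.0625 + 0.4900 + 0.0289 = 0.6494

0.649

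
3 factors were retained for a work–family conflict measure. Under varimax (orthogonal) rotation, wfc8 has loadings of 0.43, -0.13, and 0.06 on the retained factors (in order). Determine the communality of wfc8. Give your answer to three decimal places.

h² = 0.43² + (-0.13)² + 0.06² = 0.1849 + 0.0169 + 0.0036 = 0.2054

0.205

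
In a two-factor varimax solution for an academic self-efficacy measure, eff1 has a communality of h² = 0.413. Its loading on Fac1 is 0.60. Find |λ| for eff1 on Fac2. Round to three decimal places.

Under orthogonal rotation h² = Σλ², so λ_Fac2² = h² − (0.3600) = 0.413 − 0.3600 = 0.0530.
|λ| = √0.0530 = 0.2302.

0.230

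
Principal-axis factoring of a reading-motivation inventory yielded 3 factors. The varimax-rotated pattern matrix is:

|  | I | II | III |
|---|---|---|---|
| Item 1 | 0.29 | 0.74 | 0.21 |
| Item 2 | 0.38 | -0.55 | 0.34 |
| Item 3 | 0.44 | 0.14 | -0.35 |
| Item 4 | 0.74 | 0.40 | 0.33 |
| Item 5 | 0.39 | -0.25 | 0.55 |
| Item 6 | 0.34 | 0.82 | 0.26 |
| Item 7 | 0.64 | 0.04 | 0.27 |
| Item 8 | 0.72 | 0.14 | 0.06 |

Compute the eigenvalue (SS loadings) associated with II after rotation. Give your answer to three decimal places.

SS loadings for II = 0.74² + (-0.55)² + 0.14² + 0.40² + (-0.25)² + 0.82² + 0.04² + 0.14² = 0.5476 + 0.3025 + 0.0196 + 0.1600 + 0.0625 + 0.6724 + 0.0016 + 0.0196 = 1.7858

1.786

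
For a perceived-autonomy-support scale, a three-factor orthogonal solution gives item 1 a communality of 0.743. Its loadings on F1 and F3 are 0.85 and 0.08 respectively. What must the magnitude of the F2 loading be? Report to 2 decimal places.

0.12

Under orthogonal rotation h² = Σλ², so λ_F2² = h² − (0.7289) = 0.743 − 0.7289 = 0.0141.
|λ| = √0.0141 = 0.1187.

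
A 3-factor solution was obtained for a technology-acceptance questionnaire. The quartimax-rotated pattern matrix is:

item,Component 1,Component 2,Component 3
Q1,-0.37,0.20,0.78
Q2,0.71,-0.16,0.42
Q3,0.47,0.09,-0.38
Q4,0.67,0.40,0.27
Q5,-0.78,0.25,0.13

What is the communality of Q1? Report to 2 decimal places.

0.79

h² = (-0.37)² + 0.20² + 0.78² = 0.1369 + 0.0400 + 0.6084 = 0.7853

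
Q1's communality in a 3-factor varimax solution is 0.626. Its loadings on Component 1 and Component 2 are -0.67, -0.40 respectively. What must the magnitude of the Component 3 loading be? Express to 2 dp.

0.13

Under orthogonal rotation h² = Σλ², so λ_Component 3² = h² − (0.6089) = 0.626 − 0.6089 = 0.0171.
|λ| = √0.0171 = 0.1308.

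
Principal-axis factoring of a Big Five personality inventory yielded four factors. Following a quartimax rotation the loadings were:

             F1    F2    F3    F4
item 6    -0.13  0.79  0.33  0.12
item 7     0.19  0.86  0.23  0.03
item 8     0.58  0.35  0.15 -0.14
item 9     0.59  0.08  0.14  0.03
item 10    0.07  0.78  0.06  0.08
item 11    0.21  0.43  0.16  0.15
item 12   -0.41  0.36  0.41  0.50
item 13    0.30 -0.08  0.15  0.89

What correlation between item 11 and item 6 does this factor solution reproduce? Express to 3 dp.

0.383

r̂ = Σ λ_i·λ_j across factors = (0.21)(-0.13) + (0.43)(0.79) + (0.16)(0.33) + (0.15)(0.12)
  = -0.0273 +0.3397 +0.0528 +0.0180 = 0.3832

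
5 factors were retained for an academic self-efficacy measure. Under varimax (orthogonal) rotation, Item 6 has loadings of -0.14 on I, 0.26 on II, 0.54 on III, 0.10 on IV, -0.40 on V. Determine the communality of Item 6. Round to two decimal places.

0.55

h² = (-0.14)² + 0.26² + 0.54² + 0.10² + (-0.40)² = 0.0196 + 0.0676 + 0.2916 + 0.0100 + 0.1600 = 0.5488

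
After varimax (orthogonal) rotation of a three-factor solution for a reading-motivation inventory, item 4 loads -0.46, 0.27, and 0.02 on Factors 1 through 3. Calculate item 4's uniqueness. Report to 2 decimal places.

0.72

h² = (-0.46)² + 0.27² + 0.02² = 0.2116 + 0.0729 + 0.0004 = 0.2849
Uniqueness u² = 1 − h² = 1 − 0.2849 = 0.7151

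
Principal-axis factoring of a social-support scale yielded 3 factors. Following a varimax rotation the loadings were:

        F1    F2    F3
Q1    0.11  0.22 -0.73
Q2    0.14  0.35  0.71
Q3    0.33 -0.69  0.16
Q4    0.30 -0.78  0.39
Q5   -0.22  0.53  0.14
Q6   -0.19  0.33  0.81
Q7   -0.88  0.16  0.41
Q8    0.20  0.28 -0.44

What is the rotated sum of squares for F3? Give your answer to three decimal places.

2.252

SS loadings for F3 = (-0.73)² + 0.71² + 0.16² + 0.39² + 0.14² + 0.81² + 0.41² + (-0.44)² = 0.5329 + 0.5041 + 0.0256 + 0.1521 + 0.0196 + 0.6561 + 0.1681 + 0.1936 = 2.2521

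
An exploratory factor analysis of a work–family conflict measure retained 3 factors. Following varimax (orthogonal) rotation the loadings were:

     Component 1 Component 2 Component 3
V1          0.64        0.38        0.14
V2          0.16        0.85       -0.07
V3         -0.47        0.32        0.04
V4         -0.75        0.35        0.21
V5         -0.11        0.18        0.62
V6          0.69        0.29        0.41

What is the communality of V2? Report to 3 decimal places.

h² = 0.16² + 0.85² + (-0.07)² = 0.0256 + 0.7225 + 0.0049 = 0.7530

0.753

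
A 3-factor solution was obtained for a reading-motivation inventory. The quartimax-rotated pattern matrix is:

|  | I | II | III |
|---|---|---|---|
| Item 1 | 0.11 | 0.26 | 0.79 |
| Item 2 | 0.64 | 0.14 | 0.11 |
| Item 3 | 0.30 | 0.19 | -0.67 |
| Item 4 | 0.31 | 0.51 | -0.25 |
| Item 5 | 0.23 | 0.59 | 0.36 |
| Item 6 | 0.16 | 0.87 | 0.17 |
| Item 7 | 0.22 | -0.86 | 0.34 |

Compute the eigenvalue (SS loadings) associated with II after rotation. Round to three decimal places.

2.228

SS loadings for II = 0.26² + 0.14² + 0.19² + 0.51² + 0.59² + 0.87² + (-0.86)² = 0.0676 + 0.0196 + 0.0361 + 0.2601 + 0.3481 + 0.7569 + 0.7396 = 2.2280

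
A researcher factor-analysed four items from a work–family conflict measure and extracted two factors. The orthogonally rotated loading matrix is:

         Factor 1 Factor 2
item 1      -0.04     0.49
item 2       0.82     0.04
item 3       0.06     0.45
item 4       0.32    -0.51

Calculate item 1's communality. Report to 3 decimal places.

0.242

h² = (-0.04)² + 0.49² = 0.0016 + 0.2401 = 0.2417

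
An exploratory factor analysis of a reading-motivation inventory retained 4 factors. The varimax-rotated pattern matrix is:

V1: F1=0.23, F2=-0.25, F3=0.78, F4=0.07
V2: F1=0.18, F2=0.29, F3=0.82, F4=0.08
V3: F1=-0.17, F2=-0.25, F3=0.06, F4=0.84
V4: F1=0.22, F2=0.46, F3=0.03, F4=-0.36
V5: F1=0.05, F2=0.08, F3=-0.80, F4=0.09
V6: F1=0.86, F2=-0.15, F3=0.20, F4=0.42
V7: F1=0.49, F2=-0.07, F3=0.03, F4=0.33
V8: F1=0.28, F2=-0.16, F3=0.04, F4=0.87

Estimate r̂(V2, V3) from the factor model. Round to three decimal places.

r̂ = Σ λ_i·λ_j across factors = (0.18)(-0.17) + (0.29)(-0.25) + (0.82)(0.06) + (0.08)(0.84)
  = -0.0306 -0.0725 +0.0492 +0.0672 = 0.0133

0.013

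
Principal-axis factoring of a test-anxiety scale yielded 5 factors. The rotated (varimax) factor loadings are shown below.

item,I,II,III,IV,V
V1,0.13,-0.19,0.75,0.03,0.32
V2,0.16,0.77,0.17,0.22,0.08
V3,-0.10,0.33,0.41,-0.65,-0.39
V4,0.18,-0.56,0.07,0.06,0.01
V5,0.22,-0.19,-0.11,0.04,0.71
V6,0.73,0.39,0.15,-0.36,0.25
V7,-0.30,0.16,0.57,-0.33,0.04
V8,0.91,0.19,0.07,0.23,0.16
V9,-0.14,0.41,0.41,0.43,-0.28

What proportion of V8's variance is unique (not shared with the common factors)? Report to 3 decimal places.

h² = 0.91² + 0.19² + 0.07² + 0.23² + 0.16² = 0.8281 + 0.0361 + 0.0049 + 0.0529 + 0.0256 = 0.9476
Uniqueness u² = 1 − h² = 1 − 0.9476 = 0.0524

0.052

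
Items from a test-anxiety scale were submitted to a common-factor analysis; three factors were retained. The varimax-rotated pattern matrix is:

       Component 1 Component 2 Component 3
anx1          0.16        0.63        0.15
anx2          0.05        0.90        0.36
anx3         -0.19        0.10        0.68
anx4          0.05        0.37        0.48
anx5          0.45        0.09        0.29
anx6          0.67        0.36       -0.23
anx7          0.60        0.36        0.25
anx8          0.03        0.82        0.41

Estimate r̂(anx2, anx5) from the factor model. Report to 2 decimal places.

r̂ = Σ λ_i·λ_j across factors = (0.05)(0.45) + (0.90)(0.09) + (0.36)(0.29)
  = +0.0225 +0.0810 +0.1044 = 0.2079

0.21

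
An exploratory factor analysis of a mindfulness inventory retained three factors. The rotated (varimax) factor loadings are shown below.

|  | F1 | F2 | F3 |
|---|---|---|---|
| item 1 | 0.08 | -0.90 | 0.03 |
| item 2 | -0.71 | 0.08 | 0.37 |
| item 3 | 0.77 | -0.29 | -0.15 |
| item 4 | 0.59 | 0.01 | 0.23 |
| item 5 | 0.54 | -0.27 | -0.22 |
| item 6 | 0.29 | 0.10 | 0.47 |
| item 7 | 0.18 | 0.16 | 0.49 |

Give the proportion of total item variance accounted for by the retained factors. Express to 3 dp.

0.513

SS loadings by factor: 1.8596, 1.0091, 0.7226; total = 3.5913.
Total variance with 7 standardized items is 7, so the solution explains 3.5913/7 = 0.5130.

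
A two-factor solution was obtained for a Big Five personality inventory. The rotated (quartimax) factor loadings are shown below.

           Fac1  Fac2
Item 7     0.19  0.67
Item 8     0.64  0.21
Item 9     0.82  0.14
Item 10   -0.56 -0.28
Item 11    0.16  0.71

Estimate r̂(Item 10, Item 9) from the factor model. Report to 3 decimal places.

-0.498

r̂ = Σ λ_i·λ_j across factors = (-0.56)(0.82) + (-0.28)(0.14)
  = -0.4592 -0.0392 = -0.4984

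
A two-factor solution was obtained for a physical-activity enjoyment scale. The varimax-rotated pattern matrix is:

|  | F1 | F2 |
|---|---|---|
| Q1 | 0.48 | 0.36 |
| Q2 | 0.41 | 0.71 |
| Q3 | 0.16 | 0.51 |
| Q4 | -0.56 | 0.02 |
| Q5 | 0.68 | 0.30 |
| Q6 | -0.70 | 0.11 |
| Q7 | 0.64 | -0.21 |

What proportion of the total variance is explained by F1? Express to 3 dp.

SS loadings for F1 = 0.48² + 0.41² + 0.16² + (-0.56)² + 0.68² + (-0.70)² + 0.64² = 2.0997
Proportion of variance = 2.0997 / 7 = 0.3000.

0.300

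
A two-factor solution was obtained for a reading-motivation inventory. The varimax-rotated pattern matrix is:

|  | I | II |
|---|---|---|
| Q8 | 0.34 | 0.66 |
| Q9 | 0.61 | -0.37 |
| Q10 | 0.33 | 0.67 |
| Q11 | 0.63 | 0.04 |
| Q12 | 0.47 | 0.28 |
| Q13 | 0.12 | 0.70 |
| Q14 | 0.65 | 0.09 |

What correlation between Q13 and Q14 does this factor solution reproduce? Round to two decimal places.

0.14

r̂ = Σ λ_i·λ_j across factors = (0.12)(0.65) + (0.70)(0.09)
  = +0.0780 +0.0630 = 0.1410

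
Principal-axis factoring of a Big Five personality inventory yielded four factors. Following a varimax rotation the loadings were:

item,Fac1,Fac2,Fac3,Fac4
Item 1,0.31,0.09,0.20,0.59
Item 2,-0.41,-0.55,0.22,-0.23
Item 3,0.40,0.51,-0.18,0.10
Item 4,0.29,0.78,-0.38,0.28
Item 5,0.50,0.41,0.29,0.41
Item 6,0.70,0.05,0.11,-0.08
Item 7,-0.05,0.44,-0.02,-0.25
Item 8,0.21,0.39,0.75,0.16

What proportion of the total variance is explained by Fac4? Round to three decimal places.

0.094

SS loadings for Fac4 = 0.59² + (-0.23)² + 0.10² + 0.28² + 0.41² + (-0.08)² + (-0.25)² + 0.16² = 0.7520
Proportion of variance = 0.7520 / 8 = 0.0940.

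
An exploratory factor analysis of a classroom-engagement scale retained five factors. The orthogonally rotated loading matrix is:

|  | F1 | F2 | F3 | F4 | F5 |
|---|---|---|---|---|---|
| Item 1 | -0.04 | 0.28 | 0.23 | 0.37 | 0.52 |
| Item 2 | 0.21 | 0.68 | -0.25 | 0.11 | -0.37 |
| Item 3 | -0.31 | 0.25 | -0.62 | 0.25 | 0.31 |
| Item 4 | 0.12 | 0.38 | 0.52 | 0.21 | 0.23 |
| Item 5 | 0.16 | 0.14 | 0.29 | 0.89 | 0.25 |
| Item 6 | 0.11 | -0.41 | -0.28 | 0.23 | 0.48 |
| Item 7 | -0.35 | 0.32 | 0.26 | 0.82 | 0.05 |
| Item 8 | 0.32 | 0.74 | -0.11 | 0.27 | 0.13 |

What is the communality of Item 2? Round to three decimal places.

0.718

h² = 0.21² + 0.68² + (-0.25)² + 0.11² + (-0.37)² = 0.0441 + 0.4624 + 0.0625 + 0.0121 + 0.1369 = 0.7180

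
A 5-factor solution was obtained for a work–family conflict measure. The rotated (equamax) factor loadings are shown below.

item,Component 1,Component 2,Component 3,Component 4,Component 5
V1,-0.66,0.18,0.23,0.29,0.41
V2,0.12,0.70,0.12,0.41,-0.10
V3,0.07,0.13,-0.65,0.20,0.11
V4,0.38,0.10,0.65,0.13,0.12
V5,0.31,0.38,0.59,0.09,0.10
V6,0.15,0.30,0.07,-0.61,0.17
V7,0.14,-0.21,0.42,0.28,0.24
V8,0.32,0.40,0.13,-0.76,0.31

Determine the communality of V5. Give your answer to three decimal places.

0.607

h² = 0.31² + 0.38² + 0.59² + 0.09² + 0.10² = 0.0961 + 0.1444 + 0.3481 + 0.0081 + 0.0100 = 0.6067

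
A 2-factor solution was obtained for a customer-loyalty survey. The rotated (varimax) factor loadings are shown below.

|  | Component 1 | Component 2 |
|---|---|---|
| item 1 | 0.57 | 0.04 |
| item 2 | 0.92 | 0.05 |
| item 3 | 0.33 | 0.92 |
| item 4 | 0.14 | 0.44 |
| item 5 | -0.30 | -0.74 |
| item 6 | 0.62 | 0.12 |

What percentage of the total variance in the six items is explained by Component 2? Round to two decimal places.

SS loadings for Component 2 = 0.04² + 0.05² + 0.92² + 0.44² + (-0.74)² + 0.12² = 1.6061
With 6 standardized items, total variance = 6. Proportion = 1.6061/6 = 0.2677 → 26.77%.

26.77%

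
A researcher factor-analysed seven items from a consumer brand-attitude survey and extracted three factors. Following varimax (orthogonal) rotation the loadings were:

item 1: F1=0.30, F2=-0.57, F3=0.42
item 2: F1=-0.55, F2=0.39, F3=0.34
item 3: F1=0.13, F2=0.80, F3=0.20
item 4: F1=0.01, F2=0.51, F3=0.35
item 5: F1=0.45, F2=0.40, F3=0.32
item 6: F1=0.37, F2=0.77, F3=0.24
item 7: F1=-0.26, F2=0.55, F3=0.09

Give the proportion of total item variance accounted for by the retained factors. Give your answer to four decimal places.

Communalities: 0.5913, 0.5702, 0.6969, 0.3827, 0.4649, 0.7874, 0.3782; Σh² = 3.8716.
Total variance with 7 standardized items is 7, so the solution explains 3.8716/7 = 0.5531.

0.5531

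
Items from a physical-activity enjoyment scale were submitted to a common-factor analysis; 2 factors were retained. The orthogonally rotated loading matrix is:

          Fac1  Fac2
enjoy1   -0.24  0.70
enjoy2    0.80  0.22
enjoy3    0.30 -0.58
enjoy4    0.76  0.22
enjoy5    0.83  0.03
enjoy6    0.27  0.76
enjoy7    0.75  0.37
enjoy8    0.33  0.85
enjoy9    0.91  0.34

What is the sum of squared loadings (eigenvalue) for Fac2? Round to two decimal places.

2.48

SS loadings for Fac2 = 0.70² + 0.22² + (-0.58)² + 0.22² + 0.03² + 0.76² + 0.37² + 0.85² + 0.34² = 0.4900 + 0.0484 + 0.3364 + 0.0484 + 0.0009 + 0.5776 + 0.1369 + 0.7225 + 0.1156 = 2.4767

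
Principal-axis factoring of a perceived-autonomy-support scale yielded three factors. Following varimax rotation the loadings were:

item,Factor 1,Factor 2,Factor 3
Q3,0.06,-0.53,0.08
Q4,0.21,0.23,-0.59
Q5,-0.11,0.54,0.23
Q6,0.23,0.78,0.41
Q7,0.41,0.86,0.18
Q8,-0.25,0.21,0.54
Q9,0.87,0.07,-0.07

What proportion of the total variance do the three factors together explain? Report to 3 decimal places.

SS loadings by factor: 1.1002, 2.0224, 0.9044; total = 4.0270.
Total variance with 7 standardized items is 7, so the solution explains 4.0270/7 = 0.5753.

0.575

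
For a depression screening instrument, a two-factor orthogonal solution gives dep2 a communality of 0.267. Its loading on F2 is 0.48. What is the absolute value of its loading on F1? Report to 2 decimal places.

Under orthogonal rotation h² = Σλ², so λ_F1² = h² − (0.2304) = 0.267 − 0.2304 = 0.0366.
|λ| = √0.0366 = 0.1913.

0.19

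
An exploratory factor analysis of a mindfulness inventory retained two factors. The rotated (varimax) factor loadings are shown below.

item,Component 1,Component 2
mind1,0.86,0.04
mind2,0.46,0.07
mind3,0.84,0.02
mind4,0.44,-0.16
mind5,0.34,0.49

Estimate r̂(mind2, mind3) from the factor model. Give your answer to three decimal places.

0.388

r̂ = Σ λ_i·λ_j across factors = (0.46)(0.84) + (0.07)(0.02)
  = +0.3864 +0.0014 = 0.3878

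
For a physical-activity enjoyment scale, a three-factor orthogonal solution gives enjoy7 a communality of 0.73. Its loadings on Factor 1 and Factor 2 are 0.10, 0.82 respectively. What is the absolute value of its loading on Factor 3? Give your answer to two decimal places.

0.22

Under orthogonal rotation h² = Σλ², so λ_Factor 3² = h² − (0.6824) = 0.73 − 0.6824 = 0.0476.
|λ| = √0.0476 = 0.2182.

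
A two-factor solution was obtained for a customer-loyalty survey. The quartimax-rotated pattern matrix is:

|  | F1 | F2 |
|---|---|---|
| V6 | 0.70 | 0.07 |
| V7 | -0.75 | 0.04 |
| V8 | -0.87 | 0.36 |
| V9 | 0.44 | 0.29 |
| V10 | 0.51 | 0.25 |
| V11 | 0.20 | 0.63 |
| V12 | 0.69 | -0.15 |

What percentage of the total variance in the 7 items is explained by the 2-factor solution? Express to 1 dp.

SS loadings by factor: 2.7792, 0.7021; total = 3.4813.
Total variance with 7 standardized items is 7, so the solution explains 3.4813/7 = 0.4973 = 49.73%.

49.7%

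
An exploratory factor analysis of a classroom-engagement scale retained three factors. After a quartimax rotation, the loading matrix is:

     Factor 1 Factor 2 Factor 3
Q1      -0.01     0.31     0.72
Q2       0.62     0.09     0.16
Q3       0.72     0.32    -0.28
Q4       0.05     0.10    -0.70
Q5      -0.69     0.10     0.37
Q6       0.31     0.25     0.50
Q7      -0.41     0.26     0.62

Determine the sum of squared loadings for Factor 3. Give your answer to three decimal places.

1.884

SS loadings for Factor 3 = 0.72² + 0.16² + (-0.28)² + (-0.70)² + 0.37² + 0.50² + 0.62² = 0.5184 + 0.0256 + 0.0784 + 0.4900 + 0.1369 + 0.2500 + 0.3844 = 1.8837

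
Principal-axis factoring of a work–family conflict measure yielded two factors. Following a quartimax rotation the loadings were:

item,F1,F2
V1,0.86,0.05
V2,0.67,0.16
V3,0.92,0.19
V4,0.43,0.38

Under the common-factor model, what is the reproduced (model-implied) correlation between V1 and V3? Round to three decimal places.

r̂ = Σ λ_i·λ_j across factors = (0.86)(0.92) + (0.05)(0.19)
  = +0.7912 +0.0095 = 0.8007

0.801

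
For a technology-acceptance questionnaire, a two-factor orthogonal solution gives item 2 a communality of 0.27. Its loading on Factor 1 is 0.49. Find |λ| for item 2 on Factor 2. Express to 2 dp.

Under orthogonal rotation h² = Σλ², so λ_Factor 2² = h² − (0.2401) = 0.27 − 0.2401 = 0.0299.
|λ| = √0.0299 = 0.1729.

0.17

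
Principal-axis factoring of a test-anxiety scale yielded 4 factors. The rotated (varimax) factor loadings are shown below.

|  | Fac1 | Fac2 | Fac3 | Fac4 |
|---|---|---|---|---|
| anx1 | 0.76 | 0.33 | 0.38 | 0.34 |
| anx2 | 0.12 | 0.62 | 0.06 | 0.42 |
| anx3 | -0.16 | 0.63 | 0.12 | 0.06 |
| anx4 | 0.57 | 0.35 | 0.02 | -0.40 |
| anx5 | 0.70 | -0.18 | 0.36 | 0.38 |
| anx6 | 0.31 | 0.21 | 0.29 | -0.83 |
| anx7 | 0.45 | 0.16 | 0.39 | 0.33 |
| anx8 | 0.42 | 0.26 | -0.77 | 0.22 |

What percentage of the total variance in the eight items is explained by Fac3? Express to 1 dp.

14.0%

SS loadings for Fac3 = 0.38² + 0.06² + 0.12² + 0.02² + 0.36² + 0.29² + 0.39² + (-0.77)² = 1.1215
With 8 standardized items, total variance = 8. Proportion = 1.1215/8 = 0.1402 → 14.02%.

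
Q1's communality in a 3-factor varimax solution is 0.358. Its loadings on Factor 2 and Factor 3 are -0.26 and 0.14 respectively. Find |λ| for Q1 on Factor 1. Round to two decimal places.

0.52

Under orthogonal rotation h² = Σλ², so λ_Factor 1² = h² − (0.0872) = 0.358 − 0.0872 = 0.2708.
|λ| = √0.2708 = 0.5204.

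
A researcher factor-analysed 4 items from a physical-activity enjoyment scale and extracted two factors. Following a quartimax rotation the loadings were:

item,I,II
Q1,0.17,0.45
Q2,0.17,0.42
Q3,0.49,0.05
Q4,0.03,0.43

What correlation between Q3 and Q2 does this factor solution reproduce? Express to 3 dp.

0.104

r̂ = Σ λ_i·λ_j across factors = (0.49)(0.17) + (0.05)(0.42)
  = +0.0833 +0.0210 = 0.1043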